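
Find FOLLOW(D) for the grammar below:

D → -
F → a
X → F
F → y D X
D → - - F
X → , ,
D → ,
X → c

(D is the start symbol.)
D is the start symbol, so $ ∈ FOLLOW(D).
In F → y D X: D is followed by X, add FIRST(X) \ {ε} = { ',', 'a', 'c', 'y' }

Taking the union: FOLLOW(D) = { $, ',', 'a', 'c', 'y' }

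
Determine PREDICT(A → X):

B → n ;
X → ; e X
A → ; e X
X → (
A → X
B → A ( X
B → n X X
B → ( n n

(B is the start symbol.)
PREDICT(A → X) = (FIRST(RHS) \ {ε}) ∪ (FOLLOW(A) if ε ∈ FIRST(RHS), i.e. RHS ⇒* ε)
FIRST(X) = { '(', ';' }
FIRST(X) = { '(', ';' }
ε ∉ FIRST(X), so FOLLOW(A) is not added.
PREDICT(A → X) = { '(', ';' }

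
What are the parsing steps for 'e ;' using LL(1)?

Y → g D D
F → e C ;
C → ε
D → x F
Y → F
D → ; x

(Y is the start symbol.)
LL(1) parsing maintains a stack (initially the start symbol over $) and the input. At each step: if the stack top is a terminal, match it against the current input token; if it is a non-terminal N, replace it with the RHS of M[N, lookahead] (the unique production whose predict set contains the lookahead).

Stack is shown with the top on the left.

Stack    Input  Action
----------------------
Y $      e ; $  output Y → F
F $      e ; $  output F → e C ;
e C ; $  e ; $  match 'e'
C ; $    ; $    output C → ε
; $      ; $    match ';'
$        $      accept

The string is accepted.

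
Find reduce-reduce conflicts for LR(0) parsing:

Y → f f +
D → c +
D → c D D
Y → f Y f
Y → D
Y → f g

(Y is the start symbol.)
A reduce-reduce conflict occurs when an LR(0) state has two complete items [A → α .] and [B → β .] — both call for a reduction, and with no lookahead the parser cannot choose between them.

Augment with Y' → Y and build the canonical LR(0) collection (I0 = CLOSURE({[Y' → . Y]}), then GOTO on every symbol after a dot until no new states appear). It has 13 states:
  I0: { [D → . c +], [D → . c D D], [Y → . D], [Y → . f Y f], [Y → . f f +], [Y → . f g], [Y' → . Y] }  — shift
  I1: { [Y → D .] }  — reduce
  I2: { [Y' → Y .] }  — accept
  I3: { [D → . c +], [D → . c D D], [D → c . +], [D → c . D D] }  — shift
  I4: { [D → . c +], [D → . c D D], [Y → . D], [Y → . f Y f], [Y → . f f +], [Y → . f g], [Y → f . Y f], [Y → f . f +], [Y → f . g] }  — shift
  I5: { [Y → f Y . f] }  — shift
  I6: { [D → . c +], [D → . c D D], [Y → . D], [Y → . f Y f], [Y → . f f +], [Y → . f g], [Y → f . Y f], [Y → f . f +], [Y → f . g], [Y → f f . +] }  — shift
  I7: { [Y → f g .] }  — reduce
  I8: { [Y → f f + .] }  — reduce
  I9: { [Y → f Y f .] }  — reduce
  I10: { [D → c + .] }  — reduce
  I11: { [D → . c +], [D → . c D D], [D → c D . D] }  — shift
  I12: { [D → c D D .] }  — reduce

No state contains more than one complete item.

Answer: No reduce-reduce conflicts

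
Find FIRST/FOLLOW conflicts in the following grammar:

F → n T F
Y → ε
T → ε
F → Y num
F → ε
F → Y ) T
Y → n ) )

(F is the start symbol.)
No FIRST/FOLLOW conflicts.

A FIRST/FOLLOW conflict occurs when a non-terminal N has a nullable alternative N → β (β ⇒* ε) and another alternative N → α with FIRST(α) ∩ FOLLOW(N) ≠ ∅: on such a lookahead the parser cannot decide between expanding α and letting N vanish via β.

Nullable non-terminals: F, T, Y.
FIRST sets used below: FIRST(Y) = { 'n', ε }

F: nullable alternative(s) F → ε; FOLLOW(F) = { $ }
  F → n T F: FIRST \ {ε} = { 'n' } — disjoint from FOLLOW(F)
  F → Y num: FIRST \ {ε} = { 'n', 'num' } — disjoint from FOLLOW(F)
  F → ε: FIRST \ {ε} = { } — this is the only nullable alternative, skip
  F → Y ) T: FIRST \ {ε} = { ')', 'n' } — disjoint from FOLLOW(F)
T has a nullable alternative but only one production, so nothing to check.

Y: nullable alternative(s) Y → ε; FOLLOW(Y) = { ')', 'num' }
  Y → ε: FIRST \ {ε} = { } — this is the only nullable alternative, skip
  Y → n ) ): FIRST \ {ε} = { 'n' } — disjoint from FOLLOW(Y)

No FIRST/FOLLOW conflicts found.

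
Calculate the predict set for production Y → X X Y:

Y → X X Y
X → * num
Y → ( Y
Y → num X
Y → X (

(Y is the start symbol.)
PREDICT(Y → X X Y) = (FIRST(RHS) \ {ε}) ∪ (FOLLOW(Y) if ε ∈ FIRST(RHS), i.e. RHS ⇒* ε)
FIRST(X) = { '*' }
FIRST(X X Y) = { '*' }
ε ∉ FIRST(X X Y), so FOLLOW(Y) is not added.
PREDICT(Y → X X Y) = { '*' }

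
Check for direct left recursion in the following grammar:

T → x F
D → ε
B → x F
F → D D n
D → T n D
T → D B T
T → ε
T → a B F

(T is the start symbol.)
No direct left recursion

T → x F: starts with x
D → ε: starts with ε
B → x F: starts with x
F → D D n: starts with D
D → T n D: starts with T
T → D B T: starts with D
T → ε: starts with ε
T → a B F: starts with a

No direct left recursion found.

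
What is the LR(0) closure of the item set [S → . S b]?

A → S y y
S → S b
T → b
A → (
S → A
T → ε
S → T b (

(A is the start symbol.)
To compute CLOSURE, for each item [A → α.Bβ] where B is a non-terminal, add [B → .γ] for all productions B → γ; repeat for the newly added items until nothing changes.

Start with: [S → . S b]
  [S → . S b] has the dot before S: add [S → . A], [S → . T b (]
  [S → . A] has the dot before A: add [A → . S y y], [A → . (]
  [S → . T b (] has the dot before T: add [T → . b], [T → .]
No further items can be added.

CLOSURE = { [A → . (], [A → . S y y], [S → . A], [S → . S b], [S → . T b (], [T → . b], [T → .] }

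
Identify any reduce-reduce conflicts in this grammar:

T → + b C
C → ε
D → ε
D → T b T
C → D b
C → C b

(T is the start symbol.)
Yes — I3: [C → .] vs [D → .]

A reduce-reduce conflict occurs when an LR(0) state has two complete items [A → α .] and [B → β .] — both call for a reduction, and with no lookahead the parser cannot choose between them.

Augment with T' → T and build the canonical LR(0) collection (I0 = CLOSURE({[T' → . T]}), then GOTO on every symbol after a dot until no new states appear). It has 11 states:
  I0: { [T → . + b C], [T' → . T] }  — shift
  I1: { [T → + . b C] }  — shift
  I2: { [T' → T .] }  — accept
  I3: { [C → . C b], [C → . D b], [C → .], [D → . T b T], [D → .], [T → + b . C], [T → . + b C] }  — shift, 2 reduces
  I4: { [C → C . b], [T → + b C .] }  — shift, reduce
  I5: { [C → D . b] }  — shift
  I6: { [D → T . b T] }  — shift
  I7: { [D → T b . T], [T → . + b C] }  — shift
  I8: { [D → T b T .] }  — reduce
  I9: { [C → D b .] }  — reduce
  I10: { [C → C b .] }  — reduce

I3 contains complete items [C → .], [D → .] — reduce-reduce conflict.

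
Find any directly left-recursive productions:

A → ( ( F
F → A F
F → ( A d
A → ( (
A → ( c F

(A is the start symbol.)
Direct left recursion occurs when N → N α for some non-terminal N (the right-hand side begins with the left-hand side itself).

A → ( ( F: starts with '('
F → A F: starts with A
F → ( A d: starts with '('
A → ( (: starts with '('
A → ( c F: starts with '('

No direct left recursion found.

Answer: No direct left recursion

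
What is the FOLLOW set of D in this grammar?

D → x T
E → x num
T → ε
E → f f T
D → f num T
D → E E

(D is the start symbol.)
D is the start symbol, so $ ∈ FOLLOW(D).
D does not occur on any right-hand side.

Taking the union: FOLLOW(D) = { $ }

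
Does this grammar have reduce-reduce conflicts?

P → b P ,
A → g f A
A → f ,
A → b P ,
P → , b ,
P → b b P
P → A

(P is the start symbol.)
Yes — I16: [A → b P , .] vs [P → b P , .]

A reduce-reduce conflict occurs when an LR(0) state has two complete items [A → α .] and [B → β .] — both call for a reduction, and with no lookahead the parser cannot choose between them.

Augment with P' → P and build the canonical LR(0) collection (I0 = CLOSURE({[P' → . P]}), then GOTO on every symbol after a dot until no new states appear). It has 19 states:
  I0: { [A → . b P ,], [A → . f ,], [A → . g f A], [P → . , b ,], [P → . A], [P → . b P ,], [P → . b b P], [P' → . P] }  — shift
  I1: { [P → , . b ,] }  — shift
  I2: { [P → A .] }  — reduce
  I3: { [P' → P .] }  — accept
  I4: { [A → . b P ,], [A → . f ,], [A → . g f A], [A → b . P ,], [P → . , b ,], [P → . A], [P → . b P ,], [P → . b b P], [P → b . P ,], [P → b . b P] }  — shift
  I5: { [A → f . ,] }  — shift
  I6: { [A → g . f A] }  — shift
  I7: { [A → . b P ,], [A → . f ,], [A → . g f A], [A → g f . A] }  — shift
  I8: { [A → g f A .] }  — reduce
  I9: { [A → . b P ,], [A → . f ,], [A → . g f A], [A → b . P ,], [P → . , b ,], [P → . A], [P → . b P ,], [P → . b b P] }  — shift
  I10: { [A → b P . ,] }  — shift
  I11: { [A → b P , .] }  — reduce
  I12: { [A → f , .] }  — reduce
  I13: { [A → b P . ,], [P → b P . ,] }  — shift
  I14: { [A → . b P ,], [A → . f ,], [A → . g f A], [A → b . P ,], [P → . , b ,], [P → . A], [P → . b P ,], [P → . b b P], [P → b . P ,], [P → b . b P], [P → b b . P] }  — shift
  I15: { [A → b P . ,], [P → b P . ,], [P → b b P .] }  — shift, reduce
  I16: { [A → b P , .], [P → b P , .] }  — 2 reduces
  I17: { [P → , b . ,] }  — shift
  I18: { [P → , b , .] }  — reduce

I16 contains complete items [A → b P , .], [P → b P , .] — reduce-reduce conflict.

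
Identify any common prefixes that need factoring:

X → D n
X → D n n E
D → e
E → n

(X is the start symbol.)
Left-factoring is needed when two productions for the same non-terminal
share a common prefix on the right-hand side.

Productions for X:
  X → D n
  X → D n n E

Found common prefix 'D n' in productions for X

Answer: Yes, X has productions with common prefix 'D n'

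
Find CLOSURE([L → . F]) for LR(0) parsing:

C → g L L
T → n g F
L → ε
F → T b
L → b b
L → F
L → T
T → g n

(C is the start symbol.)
Start with: [L → . F]
  [L → . F] has the dot before F: add [F → . T b]
  [F → . T b] has the dot before T: add [T → . n g F], [T → . g n]
No further items can be added.

CLOSURE = { [F → . T b], [L → . F], [T → . g n], [T → . n g F] }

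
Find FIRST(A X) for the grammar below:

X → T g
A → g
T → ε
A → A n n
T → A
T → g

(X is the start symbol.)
{ 'g' }

FIRST sets of the non-terminals involved (from the grammar, by fixed-point iteration):
  FIRST(A) = { 'g' }

To compute FIRST(A X), process the symbols left to right:
Symbol A is a non-terminal. Add FIRST(A) \ {ε} = { 'g' }
A is not nullable (ε ∉ FIRST(A)), so stop here.
FIRST(A X) = { 'g' }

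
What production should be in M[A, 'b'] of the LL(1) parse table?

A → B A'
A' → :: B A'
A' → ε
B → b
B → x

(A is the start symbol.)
A → B A'

To find M[A, 'b'], we find productions for A where 'b' is in the predict set (PREDICT(N → α) = (FIRST(α) \ {ε}) ∪ (FOLLOW(N) if α ⇒* ε)).

Relevant sets:
  FIRST(B) = { 'b', 'x' }

A → B A': PREDICT = { 'b', 'x' }
  'b' is in predict set, so this production goes in M[A, 'b']

M[A, 'b'] = A → B A'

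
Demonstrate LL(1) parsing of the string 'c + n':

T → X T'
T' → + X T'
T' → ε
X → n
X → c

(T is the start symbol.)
LL(1) parsing maintains a stack (initially the start symbol over $) and the input. At each step: if the stack top is a terminal, match it against the current input token; if it is a non-terminal N, replace it with the RHS of M[N, lookahead] (the unique production whose predict set contains the lookahead).

Stack is shown with the top on the left.

Stack     Input    Action
-------------------------
T $       c + n $  output T → X T'
X T' $    c + n $  output X → c
c T' $    c + n $  match 'c'
T' $      + n $    output T' → + X T'
+ X T' $  + n $    match '+'
X T' $    n $      output X → n
n T' $    n $      match 'n'
T' $      $        output T' → ε
$         $        accept

The string is accepted.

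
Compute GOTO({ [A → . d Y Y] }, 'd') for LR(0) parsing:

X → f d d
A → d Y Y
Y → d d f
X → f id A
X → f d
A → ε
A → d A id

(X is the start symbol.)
GOTO(I, 'd') = CLOSURE({ [A → αX.β] : [A → α.Xβ] ∈ I, X = 'd' })

Items with dot before 'd', with the dot advanced:
  [A → . d Y Y] → [A → d . Y Y]
Closure of the advanced items:
  [A → d . Y Y] has the dot before Y: add [Y → . d d f]

GOTO = { [A → d . Y Y], [Y → . d d f] }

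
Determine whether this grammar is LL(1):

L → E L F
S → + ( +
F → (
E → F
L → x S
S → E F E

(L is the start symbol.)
A grammar is LL(1) if for each non-terminal N with multiple productions, the predict sets of those productions are pairwise disjoint, where PREDICT(N → α) = (FIRST(α) \ {ε}) ∪ (FOLLOW(N) if α ⇒* ε).

Relevant sets:
  FIRST(E) = { '(' }

For L:
  PREDICT(L → E L F) = { '(' }
  PREDICT(L → x S) = { 'x' }
For S:
  PREDICT(S → '+' '(' '+') = { '+' }
  PREDICT(S → E F E) = { '(' }
F, E have a single production, so nothing to check there.

All predict sets are disjoint. The grammar IS LL(1).

Answer: Yes, the grammar is LL(1).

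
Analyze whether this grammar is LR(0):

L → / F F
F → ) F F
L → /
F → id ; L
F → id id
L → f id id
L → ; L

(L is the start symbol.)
Augment with L' → L and build the canonical LR(0) collection (I0 = CLOSURE({[L' → . L]}), then GOTO on every symbol after a dot until no new states appear). It has 17 states:
  I0: { [L → . / F F], [L → . /], [L → . ; L], [L → . f id id], [L' → . L] }  — shift
  I1: { [F → . ) F F], [F → . id ; L], [F → . id id], [L → / . F F], [L → / .] }  — shift, reduce
  I2: { [L → . / F F], [L → . /], [L → . ; L], [L → . f id id], [L → ; . L] }  — shift
  I3: { [L' → L .] }  — accept
  I4: { [L → f . id id] }  — shift
  I5: { [L → f id . id] }  — shift
  I6: { [L → f id id .] }  — reduce
  I7: { [L → ; L .] }  — reduce
  I8: { [F → ) . F F], [F → . ) F F], [F → . id ; L], [F → . id id] }  — shift
  I9: { [F → . ) F F], [F → . id ; L], [F → . id id], [L → / F . F] }  — shift
  I10: { [F → id . ; L], [F → id . id] }  — shift
  I11: { [F → id ; . L], [L → . / F F], [L → . /], [L → . ; L], [L → . f id id] }  — shift
  I12: { [F → id id .] }  — reduce
  I13: { [F → id ; L .] }  — reduce
  I14: { [L → / F F .] }  — reduce
  I15: { [F → ) F . F], [F → . ) F F], [F → . id ; L], [F → . id id] }  — shift
  I16: { [F → ) F F .] }  — reduce

Conflict in state I1:
  Shift-reduce conflict between [L → / .] and [F → . ) F F]
So the grammar is NOT LR(0).

Answer: No. Shift-reduce conflict between [L → / .] and [F → . ) F F]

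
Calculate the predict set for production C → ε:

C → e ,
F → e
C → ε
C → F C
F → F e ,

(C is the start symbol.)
PREDICT(C → ε) = (FIRST(RHS) \ {ε}) ∪ (FOLLOW(C) if ε ∈ FIRST(RHS), i.e. RHS ⇒* ε)
The right-hand side is ε (FIRST(ε) = { ε }), so the predict set is FOLLOW(C) = { $ }
PREDICT(C → ε) = { $ }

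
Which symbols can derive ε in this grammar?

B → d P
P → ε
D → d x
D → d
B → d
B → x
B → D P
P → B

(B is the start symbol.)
ε-productions: P → ε
So P is immediately nullable.
No further non-terminal can be added: every production for the remaining non-terminals contains a terminal or a non-nullable non-terminal.
Nullable = { 'P' }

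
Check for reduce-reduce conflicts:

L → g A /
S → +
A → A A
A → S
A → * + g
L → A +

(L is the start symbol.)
Yes — I10: [L → A + .] vs [S → + .]

A reduce-reduce conflict occurs when an LR(0) state has two complete items [A → α .] and [B → β .] — both call for a reduction, and with no lookahead the parser cannot choose between them.

Augment with L' → L and build the canonical LR(0) collection (I0 = CLOSURE({[L' → . L]}), then GOTO on every symbol after a dot until no new states appear). It has 13 states:
  I0: { [A → . * + g], [A → . A A], [A → . S], [L → . A +], [L → . g A /], [L' → . L], [S → . +] }  — shift
  I1: { [A → * . + g] }  — shift
  I2: { [S → + .] }  — reduce
  I3: { [A → . * + g], [A → . A A], [A → . S], [A → A . A], [L → A . +], [S → . +] }  — shift
  I4: { [L' → L .] }  — accept
  I5: { [A → S .] }  — reduce
  I6: { [A → . * + g], [A → . A A], [A → . S], [L → g . A /], [S → . +] }  — shift
  I7: { [A → . * + g], [A → . A A], [A → . S], [A → A . A], [L → g A . /], [S → . +] }  — shift
  I8: { [L → g A / .] }  — reduce
  I9: { [A → . * + g], [A → . A A], [A → . S], [A → A . A], [A → A A .], [S → . +] }  — shift, reduce
  I10: { [L → A + .], [S → + .] }  — 2 reduces
  I11: { [A → * + . g] }  — shift
  I12: { [A → * + g .] }  — reduce

I10 contains complete items [L → A + .], [S → + .] — reduce-reduce conflict.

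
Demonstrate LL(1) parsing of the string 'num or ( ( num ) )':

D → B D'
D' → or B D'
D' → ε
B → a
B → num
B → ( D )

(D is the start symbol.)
LL(1) parsing maintains a stack (initially the start symbol over $) and the input. At each step: if the stack top is a terminal, match it against the current input token; if it is a non-terminal N, replace it with the RHS of M[N, lookahead] (the unique production whose predict set contains the lookahead).

Stack is shown with the top on the left.

Stack               Input                 Action
------------------------------------------------
D $                 num or ( ( num ) ) $  output D → B D'
B D' $              num or ( ( num ) ) $  output B → num
num D' $            num or ( ( num ) ) $  match 'num'
D' $                or ( ( num ) ) $      output D' → or B D'
or B D' $           or ( ( num ) ) $      match 'or'
B D' $              ( ( num ) ) $         output B → ( D )
( D ) D' $          ( ( num ) ) $         match '('
D ) D' $            ( num ) ) $           output D → B D'
B D' ) D' $         ( num ) ) $           output B → ( D )
( D ) D' ) D' $     ( num ) ) $           match '('
D ) D' ) D' $       num ) ) $             output D → B D'
B D' ) D' ) D' $    num ) ) $             output B → num
num D' ) D' ) D' $  num ) ) $             match 'num'
D' ) D' ) D' $      ) ) $                 output D' → ε
) D' ) D' $         ) ) $                 match ')'
D' ) D' $           ) $                   output D' → ε
) D' $              ) $                   match ')'
D' $                $                     output D' → ε
$                   $                     accept

The string is accepted.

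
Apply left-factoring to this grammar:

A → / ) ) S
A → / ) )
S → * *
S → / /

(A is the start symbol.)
Left-factoring transforms A → αβ₁ | αβ₂ into A → αA' and A' → β₁ | β₂
(α is the longest common prefix among the alternatives). Repeat until
no nonterminal has two alternatives with a common prefix.

Round 1: A has alternatives sharing prefix '/ ) )'. Introduce A': A → / ) ) A'
  Add: A' → S
  Add: A' → ε

No remaining common prefixes — done.

Resulting grammar:
A → / ) ) A'
A' → S
A' → ε
S → * *
S → / /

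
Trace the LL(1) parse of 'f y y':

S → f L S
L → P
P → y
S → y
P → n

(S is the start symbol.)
Stack is shown with the top on the left.

Stack    Input    Action
------------------------
S $      f y y $  output S → f L S
f L S $  f y y $  match 'f'
L S $    y y $    output L → P
P S $    y y $    output P → y
y S $    y y $    match 'y'
S $      y $      output S → y
y $      y $      match 'y'
$        $        accept

The string is accepted.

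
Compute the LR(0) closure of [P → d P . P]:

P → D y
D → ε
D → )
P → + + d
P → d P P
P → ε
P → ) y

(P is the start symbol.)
Start with: [P → d P . P]
  [P → d P . P] has the dot before P: add [P → . D y], [P → . + + d], [P → . d P P], [P → .], [P → . ) y]
  [P → . D y] has the dot before D: add [D → .], [D → . )]
No further items can be added.

CLOSURE = { [D → . )], [D → .], [P → . ) y], [P → . + + d], [P → . D y], [P → . d P P], [P → .], [P → d P . P] }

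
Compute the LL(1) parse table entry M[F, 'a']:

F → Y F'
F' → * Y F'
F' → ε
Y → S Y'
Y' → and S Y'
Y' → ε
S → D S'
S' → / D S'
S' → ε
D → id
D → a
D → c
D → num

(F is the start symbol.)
F → Y F'

To find M[F, 'a'], we find productions for F where 'a' is in the predict set (PREDICT(N → α) = (FIRST(α) \ {ε}) ∪ (FOLLOW(N) if α ⇒* ε)).

Relevant sets:
  FIRST(Y) = { 'a', 'c', 'id', 'num' }

F → Y F': PREDICT = { 'a', 'c', 'id', 'num' }
  'a' is in predict set, so this production goes in M[F, 'a']

M[F, 'a'] = F → Y F'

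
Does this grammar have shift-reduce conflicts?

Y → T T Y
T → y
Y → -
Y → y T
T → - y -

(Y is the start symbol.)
A shift-reduce conflict occurs when an LR(0) state has both:
  - a complete (reduce) item [A → α .] (dot at the end), and
  - a shift item [B → β . c γ] (dot before a terminal).

Augment with Y' → Y and build the canonical LR(0) collection (I0 = CLOSURE({[Y' → . Y]}), then GOTO on every symbol after a dot until no new states appear). It has 12 states:
  I0: { [T → . - y -], [T → . y], [Y → . -], [Y → . T T Y], [Y → . y T], [Y' → . Y] }  — shift
  I1: { [T → - . y -], [Y → - .] }  — shift, reduce
  I2: { [T → . - y -], [T → . y], [Y → T . T Y] }  — shift
  I3: { [Y' → Y .] }  — accept
  I4: { [T → . - y -], [T → . y], [T → y .], [Y → y . T] }  — shift, reduce
  I5: { [T → - . y -] }  — shift
  I6: { [Y → y T .] }  — reduce
  I7: { [T → y .] }  — reduce
  I8: { [T → - y . -] }  — shift
  I9: { [T → - y - .] }  — reduce
  I10: { [T → . - y -], [T → . y], [Y → . -], [Y → . T T Y], [Y → . y T], [Y → T T . Y] }  — shift
  I11: { [Y → T T Y .] }  — reduce

I1 contains reduce item [Y → - .] and shift item [T → - . y -] — shift-reduce conflict.
I4 contains reduce item [T → y .] and shift items [T → . - y -], [T → . y] — shift-reduce conflict.

Answer: Yes — I1: [Y → - .] vs [T → - . y -]; I4: [T → y .] vs [T → . - y -]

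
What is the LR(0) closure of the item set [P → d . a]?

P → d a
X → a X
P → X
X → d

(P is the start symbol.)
Start with: [P → d . a]
The dot precedes the terminal a, so nothing is added.

CLOSURE = { [P → d . a] }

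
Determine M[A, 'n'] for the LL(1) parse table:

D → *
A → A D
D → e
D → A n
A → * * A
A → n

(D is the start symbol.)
A → A D, A → n

To find M[A, 'n'], we find productions for A where 'n' is in the predict set (PREDICT(N → α) = (FIRST(α) \ {ε}) ∪ (FOLLOW(N) if α ⇒* ε)).

Relevant sets:
  FIRST(A) = { '*', 'n' }

A → A D: PREDICT = { '*', 'n' }
  'n' is in predict set, so this production goes in M[A, 'n']
A → * * A: PREDICT = { '*' }
A → n: PREDICT = { 'n' }
  'n' is in predict set, so this production goes in M[A, 'n']

M[A, 'n'] = A → A D, A → n  (a multiply-defined cell — the grammar is not LL(1))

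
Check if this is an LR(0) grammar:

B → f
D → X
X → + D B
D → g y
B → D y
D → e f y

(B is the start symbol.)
Yes, the grammar is LR(0)

Augment with B' → B and build the canonical LR(0) collection (I0 = CLOSURE({[B' → . B]}), then GOTO on every symbol after a dot until no new states appear). It has 14 states:
  I0: { [B → . D y], [B → . f], [B' → . B], [D → . X], [D → . e f y], [D → . g y], [X → . + D B] }  — shift
  I1: { [D → . X], [D → . e f y], [D → . g y], [X → + . D B], [X → . + D B] }  — shift
  I2: { [B' → B .] }  — accept
  I3: { [B → D . y] }  — shift
  I4: { [D → X .] }  — reduce
  I5: { [D → e . f y] }  — shift
  I6: { [B → f .] }  — reduce
  I7: { [D → g . y] }  — shift
  I8: { [D → g y .] }  — reduce
  I9: { [D → e f . y] }  — shift
  I10: { [D → e f y .] }  — reduce
  I11: { [B → D y .] }  — reduce
  I12: { [B → . D y], [B → . f], [D → . X], [D → . e f y], [D → . g y], [X → + D . B], [X → . + D B] }  — shift
  I13: { [X → + D B .] }  — reduce

Every state is either a pure shift/goto state or contains exactly one complete item and nothing to shift — no conflicts. The grammar is LR(0).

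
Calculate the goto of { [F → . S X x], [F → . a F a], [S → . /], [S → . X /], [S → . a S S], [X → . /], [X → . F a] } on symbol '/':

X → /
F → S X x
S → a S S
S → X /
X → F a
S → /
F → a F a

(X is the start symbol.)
GOTO(I, '/') = CLOSURE({ [A → αX.β] : [A → α.Xβ] ∈ I, X = '/' })

Items with dot before '/', with the dot advanced:
  [S → . /] → [S → / .]
  [X → . /] → [X → / .]
Closure adds nothing (no advanced item has the dot before a non-terminal).

GOTO = { [S → / .], [X → / .] }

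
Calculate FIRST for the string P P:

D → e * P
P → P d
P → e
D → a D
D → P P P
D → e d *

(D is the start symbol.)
{ 'e' }

FIRST sets of the non-terminals involved (from the grammar, by fixed-point iteration):
  FIRST(P) = { 'e' }

To compute FIRST(P P), process the symbols left to right:
Symbol P is a non-terminal. Add FIRST(P) \ {ε} = { 'e' }
P is not nullable (ε ∉ FIRST(P)), so stop here.
FIRST(P P) = { 'e' }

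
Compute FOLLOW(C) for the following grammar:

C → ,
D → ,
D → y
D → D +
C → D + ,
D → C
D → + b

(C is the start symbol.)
{ $, '+' }

To compute FOLLOW(C), find every occurrence of C on a right-hand side N → α C β: add FIRST(β) \ {ε}, and if β is empty or nullable also add FOLLOW(N). Iterate to a fixed point.

C is the start symbol, so $ ∈ FOLLOW(C).
In D → C: C is at the end, add FOLLOW(D)

The FOLLOW sets referred to above (computed the same way, to a fixed point):
  FOLLOW(D) = { '+' }

Taking the union: FOLLOW(C) = { $, '+' }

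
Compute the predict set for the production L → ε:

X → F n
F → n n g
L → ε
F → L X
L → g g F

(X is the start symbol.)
{ 'g', 'n' }

PREDICT(L → ε) = (FIRST(RHS) \ {ε}) ∪ (FOLLOW(L) if ε ∈ FIRST(RHS), i.e. RHS ⇒* ε)
The right-hand side is ε (FIRST(ε) = { ε }), so the predict set is FOLLOW(L) = { 'g', 'n' }
PREDICT(L → ε) = { 'g', 'n' }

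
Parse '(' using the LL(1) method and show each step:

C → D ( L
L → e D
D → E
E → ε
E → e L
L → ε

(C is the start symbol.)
Stack is shown with the top on the left.

Stack    Input  Action
----------------------
C $      ( $    output C → D ( L
D ( L $  ( $    output D → E
E ( L $  ( $    output E → ε
( L $    ( $    match '('
L $      $      output L → ε
$        $      accept

The string is accepted.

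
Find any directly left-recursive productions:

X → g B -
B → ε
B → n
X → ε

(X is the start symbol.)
Direct left recursion occurs when N → N α for some non-terminal N (the right-hand side begins with the left-hand side itself).

X → g B -: starts with g
B → ε: starts with ε
B → n: starts with n
X → ε: starts with ε

No direct left recursion found.

Answer: No direct left recursion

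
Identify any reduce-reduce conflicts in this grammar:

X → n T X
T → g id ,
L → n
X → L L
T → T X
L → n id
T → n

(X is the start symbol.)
Yes — I10: [T → T X .] vs [X → n T X .]

A reduce-reduce conflict occurs when an LR(0) state has two complete items [A → α .] and [B → β .] — both call for a reduction, and with no lookahead the parser cannot choose between them.

Augment with X' → X and build the canonical LR(0) collection (I0 = CLOSURE({[X' → . X]}), then GOTO on every symbol after a dot until no new states appear). It has 13 states:
  I0: { [L → . n id], [L → . n], [X → . L L], [X → . n T X], [X' → . X] }  — shift
  I1: { [L → . n id], [L → . n], [X → L . L] }  — shift
  I2: { [X' → X .] }  — accept
  I3: { [L → n . id], [L → n .], [T → . T X], [T → . g id ,], [T → . n], [X → n . T X] }  — shift, reduce
  I4: { [L → . n id], [L → . n], [T → T . X], [X → . L L], [X → . n T X], [X → n T . X] }  — shift
  I5: { [T → g . id ,] }  — shift
  I6: { [L → n id .] }  — reduce
  I7: { [T → n .] }  — reduce
  I8: { [T → g id . ,] }  — shift
  I9: { [T → g id , .] }  — reduce
  I10: { [T → T X .], [X → n T X .] }  — 2 reduces
  I11: { [X → L L .] }  — reduce
  I12: { [L → n . id], [L → n .] }  — shift, reduce

I10 contains complete items [T → T X .], [X → n T X .] — reduce-reduce conflict.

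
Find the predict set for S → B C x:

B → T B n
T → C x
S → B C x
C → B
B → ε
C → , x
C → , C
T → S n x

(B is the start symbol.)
{ ',', 'x' }

PREDICT(S → B C x) = (FIRST(RHS) \ {ε}) ∪ (FOLLOW(S) if ε ∈ FIRST(RHS), i.e. RHS ⇒* ε)
FIRST(B) = { ',', 'x', ε }
FIRST(C) = { ',', 'x', ε }
FIRST(B C x) = { ',', 'x' }
ε ∉ FIRST(B C x), so FOLLOW(S) is not added.
PREDICT(S → B C x) = { ',', 'x' }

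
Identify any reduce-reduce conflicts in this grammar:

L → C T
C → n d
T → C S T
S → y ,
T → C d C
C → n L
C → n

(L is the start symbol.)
No reduce-reduce conflicts

Augment with L' → L and build the canonical LR(0) collection (I0 = CLOSURE({[L' → . L]}), then GOTO on every symbol after a dot until no new states appear). It has 14 states:
  I0: { [C → . n L], [C → . n d], [C → . n], [L → . C T], [L' → . L] }  — shift
  I1: { [C → . n L], [C → . n d], [C → . n], [L → C . T], [T → . C S T], [T → . C d C] }  — shift
  I2: { [L' → L .] }  — accept
  I3: { [C → . n L], [C → . n d], [C → . n], [C → n . L], [C → n . d], [C → n .], [L → . C T] }  — shift, reduce
  I4: { [C → n L .] }  — reduce
  I5: { [C → n d .] }  — reduce
  I6: { [S → . y ,], [T → C . S T], [T → C . d C] }  — shift
  I7: { [L → C T .] }  — reduce
  I8: { [C → . n L], [C → . n d], [C → . n], [T → . C S T], [T → . C d C], [T → C S . T] }  — shift
  I9: { [C → . n L], [C → . n d], [C → . n], [T → C d . C] }  — shift
  I10: { [S → y . ,] }  — shift
  I11: { [S → y , .] }  — reduce
  I12: { [T → C d C .] }  — reduce
  I13: { [T → C S T .] }  — reduce

No state contains more than one complete item.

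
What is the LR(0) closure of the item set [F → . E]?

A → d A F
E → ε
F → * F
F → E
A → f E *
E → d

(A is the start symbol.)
{ [E → . d], [E → .], [F → . E] }

To compute CLOSURE, for each item [A → α.Bβ] where B is a non-terminal, add [B → .γ] for all productions B → γ; repeat for the newly added items until nothing changes.

Start with: [F → . E]
  [F → . E] has the dot before E: add [E → .], [E → . d]
No further items can be added.

CLOSURE = { [E → . d], [E → .], [F → . E] }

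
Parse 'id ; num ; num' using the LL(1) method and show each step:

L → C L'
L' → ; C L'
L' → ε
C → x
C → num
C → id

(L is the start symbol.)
Stack is shown with the top on the left.

Stack     Input             Action
----------------------------------
L $       id ; num ; num $  output L → C L'
C L' $    id ; num ; num $  output C → id
id L' $   id ; num ; num $  match 'id'
L' $      ; num ; num $     output L' → ; C L'
; C L' $  ; num ; num $     match ';'
C L' $    num ; num $       output C → num
num L' $  num ; num $       match 'num'
L' $      ; num $           output L' → ; C L'
; C L' $  ; num $           match ';'
C L' $    num $             output C → num
num L' $  num $             match 'num'
L' $      $                 output L' → ε
$         $                 accept

The string is accepted.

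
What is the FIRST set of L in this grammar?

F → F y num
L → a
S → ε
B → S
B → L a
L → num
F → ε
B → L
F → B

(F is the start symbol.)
To compute FIRST(L), examine every production with L on the left-hand side, reading each right-hand side left to right until a non-nullable symbol is reached.

From L → a:
  - a is a terminal: add 'a' and stop
From L → num:
  - num is a terminal: add 'num' and stop

Collecting: FIRST(L) = { 'a', 'num' }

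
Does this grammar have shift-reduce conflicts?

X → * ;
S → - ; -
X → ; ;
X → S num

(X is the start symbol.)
A shift-reduce conflict occurs when an LR(0) state has both:
  - a complete (reduce) item [A → α .] (dot at the end), and
  - a shift item [B → β . c γ] (dot before a terminal).

Augment with X' → X and build the canonical LR(0) collection (I0 = CLOSURE({[X' → . X]}), then GOTO on every symbol after a dot until no new states appear). It has 11 states:
  I0: { [S → . - ; -], [X → . * ;], [X → . ; ;], [X → . S num], [X' → . X] }  — shift
  I1: { [X → * . ;] }  — shift
  I2: { [S → - . ; -] }  — shift
  I3: { [X → ; . ;] }  — shift
  I4: { [X → S . num] }  — shift
  I5: { [X' → X .] }  — accept
  I6: { [X → S num .] }  — reduce
  I7: { [X → ; ; .] }  — reduce
  I8: { [S → - ; . -] }  — shift
  I9: { [S → - ; - .] }  — reduce
  I10: { [X → * ; .] }  — reduce

No state contains both a complete item and a shift item.

Answer: No shift-reduce conflicts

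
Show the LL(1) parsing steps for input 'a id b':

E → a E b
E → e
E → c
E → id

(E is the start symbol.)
LL(1) parsing maintains a stack (initially the start symbol over $) and the input. At each step: if the stack top is a terminal, match it against the current input token; if it is a non-terminal N, replace it with the RHS of M[N, lookahead] (the unique production whose predict set contains the lookahead).

Stack is shown with the top on the left.

Stack    Input     Action
-------------------------
E $      a id b $  output E → a E b
a E b $  a id b $  match 'a'
E b $    id b $    output E → id
id b $   id b $    match 'id'
b $      b $       match 'b'
$        $         accept

The string is accepted.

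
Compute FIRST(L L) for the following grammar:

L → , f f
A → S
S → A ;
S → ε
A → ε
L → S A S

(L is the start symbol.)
FIRST sets of the non-terminals involved (from the grammar, by fixed-point iteration):
  FIRST(L) = { ',', ';', ε }

To compute FIRST(L L), process the symbols left to right:
Symbol L is a non-terminal. Add FIRST(L) \ {ε} = { ',', ';' }
L is nullable (ε ∈ FIRST(L)), continue to the next symbol.
Symbol L is a non-terminal. Add FIRST(L) \ {ε} = { ',', ';' }
L is nullable (ε ∈ FIRST(L)), continue to the next symbol.
All symbols are nullable, so ε is in the result.
FIRST(L L) = { ',', ';', ε }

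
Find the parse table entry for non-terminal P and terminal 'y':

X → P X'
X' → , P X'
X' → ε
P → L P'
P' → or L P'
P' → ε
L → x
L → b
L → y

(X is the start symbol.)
P → L P'

To find M[P, 'y'], we find productions for P where 'y' is in the predict set (PREDICT(N → α) = (FIRST(α) \ {ε}) ∪ (FOLLOW(N) if α ⇒* ε)).

Relevant sets:
  FIRST(L) = { 'b', 'x', 'y' }

P → L P': PREDICT = { 'b', 'x', 'y' }
  'y' is in predict set, so this production goes in M[P, 'y']

M[P, 'y'] = P → L P'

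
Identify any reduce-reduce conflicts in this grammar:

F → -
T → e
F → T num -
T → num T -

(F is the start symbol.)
A reduce-reduce conflict occurs when an LR(0) state has two complete items [A → α .] and [B → β .] — both call for a reduction, and with no lookahead the parser cannot choose between them.

Augment with F' → F and build the canonical LR(0) collection (I0 = CLOSURE({[F' → . F]}), then GOTO on every symbol after a dot until no new states appear). It has 10 states:
  I0: { [F → . -], [F → . T num -], [F' → . F], [T → . e], [T → . num T -] }  — shift
  I1: { [F → - .] }  — reduce
  I2: { [F' → F .] }  — accept
  I3: { [F → T . num -] }  — shift
  I4: { [T → e .] }  — reduce
  I5: { [T → . e], [T → . num T -], [T → num . T -] }  — shift
  I6: { [T → num T . -] }  — shift
  I7: { [T → num T - .] }  — reduce
  I8: { [F → T num . -] }  — shift
  I9: { [F → T num - .] }  — reduce

No state contains more than one complete item.

Answer: No reduce-reduce conflicts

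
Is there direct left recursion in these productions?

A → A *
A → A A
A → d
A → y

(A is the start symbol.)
Yes, A is left-recursive

Direct left recursion occurs when N → N α for some non-terminal N (the right-hand side begins with the left-hand side itself).

A → A *: LEFT RECURSIVE (starts with A)
A → A A: LEFT RECURSIVE (starts with A)
A → d: starts with d
A → y: starts with y

The grammar has direct left recursion on: A.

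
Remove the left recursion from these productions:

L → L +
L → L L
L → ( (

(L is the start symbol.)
L is directly left-recursive. The standard transformation for
  A → A α₁ | ... | A α_m | β₁ | ... | β_n
is
  A  → β₁ A' | ... | β_n A'
  A' → α₁ A' | ... | α_m A' | ε

L → ( ( becomes L → ( ( L'
L → L + becomes L' → + L'
L → L L becomes L' → L L'
Add L' → ε

Resulting grammar:
L → ( ( L'
L' → + L'
L' → L L'
L' → ε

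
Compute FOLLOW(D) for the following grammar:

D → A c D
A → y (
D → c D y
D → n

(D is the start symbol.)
{ $, 'y' }

To compute FOLLOW(D), find every occurrence of D on a right-hand side N → α D β: add FIRST(β) \ {ε}, and if β is empty or nullable also add FOLLOW(N). Iterate to a fixed point.

D is the start symbol, so $ ∈ FOLLOW(D).
In D → A c D: D is at the end; this adds FOLLOW(D) to itself — nothing new
In D → c D y: D is followed by y, add FIRST(y) \ {ε} = { 'y' }

Taking the union: FOLLOW(D) = { $, 'y' }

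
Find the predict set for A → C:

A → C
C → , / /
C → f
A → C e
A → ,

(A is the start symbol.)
{ ',', 'f' }

PREDICT(A → C) = (FIRST(RHS) \ {ε}) ∪ (FOLLOW(A) if ε ∈ FIRST(RHS), i.e. RHS ⇒* ε)
FIRST(C) = { ',', 'f' }
FIRST(C) = { ',', 'f' }
ε ∉ FIRST(C), so FOLLOW(A) is not added.
PREDICT(A → C) = { ',', 'f' }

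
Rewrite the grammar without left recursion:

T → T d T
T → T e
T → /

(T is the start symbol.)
T is directly left-recursive. The standard transformation for
  A → A α₁ | ... | A α_m | β₁ | ... | β_n
is
  A  → β₁ A' | ... | β_n A'
  A' → α₁ A' | ... | α_m A' | ε

T → / becomes T → / T'
T → T d T becomes T' → d T T'
T → T e becomes T' → e T'
Add T' → ε

Resulting grammar:
T → / T'
T' → d T T'
T' → e T'
T' → ε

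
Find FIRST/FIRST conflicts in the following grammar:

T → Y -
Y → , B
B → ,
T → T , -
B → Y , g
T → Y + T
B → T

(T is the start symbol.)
A FIRST/FIRST conflict occurs when two productions N → α and N → β for the same non-terminal have FIRST(α) ∩ FIRST(β) ≠ ∅ (with ε ∈ FIRST of a nullable right-hand side, so two nullable alternatives also conflict).

FIRST sets of the non-terminals at (or reachable through a nullable prefix from) the front of some alternative:
  FIRST(Y) = { ',' }
  FIRST(T) = { ',' }

Productions for T:
  T → Y -: FIRST = { ',' }
  T → T , -: FIRST = { ',' }
  T → Y + T: FIRST = { ',' }
Productions for B:
  B → ,: FIRST = { ',' }
  B → Y , g: FIRST = { ',' }
  B → T: FIRST = { ',' }
Y has only one production, so no FIRST/FIRST conflict is possible there.

Conflict for T: T → Y - and T → T , -
  Overlap: { ',' }
Conflict for T: T → Y - and T → Y + T
  Overlap: { ',' }
Conflict for T: T → T , - and T → Y + T
  Overlap: { ',' }
Conflict for B: B → , and B → Y , g
  Overlap: { ',' }
Conflict for B: B → , and B → T
  Overlap: { ',' }
Conflict for B: B → Y , g and B → T
  Overlap: { ',' }

Answer: Yes. T → Y '-' / T → T ',' '-' on { ',' }; T → Y '-' / T → Y '+' T on { ',' }; T → T ',' '-' / T → Y '+' T on { ',' }; B → ',' / B → Y ',' g on { ',' }; B → ',' / B → T on { ',' }; B → Y ',' g / B → T on { ',' }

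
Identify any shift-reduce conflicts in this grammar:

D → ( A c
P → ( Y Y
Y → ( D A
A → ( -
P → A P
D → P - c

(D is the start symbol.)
A shift-reduce conflict occurs when an LR(0) state has both:
  - a complete (reduce) item [A → α .] (dot at the end), and
  - a shift item [B → β . c γ] (dot before a terminal).

Augment with D' → D and build the canonical LR(0) collection (I0 = CLOSURE({[D' → . D]}), then GOTO on every symbol after a dot until no new states appear). It has 19 states:
  I0: { [A → . ( -], [D → . ( A c], [D → . P - c], [D' → . D], [P → . ( Y Y], [P → . A P] }  — shift
  I1: { [A → ( . -], [A → . ( -], [D → ( . A c], [P → ( . Y Y], [Y → . ( D A] }  — shift
  I2: { [A → . ( -], [P → . ( Y Y], [P → . A P], [P → A . P] }  — shift
  I3: { [D' → D .] }  — accept
  I4: { [D → P . - c] }  — shift
  I5: { [D → P - . c] }  — shift
  I6: { [D → P - c .] }  — reduce
  I7: { [A → ( . -], [P → ( . Y Y], [Y → . ( D A] }  — shift
  I8: { [P → A P .] }  — reduce
  I9: { [A → . ( -], [D → . ( A c], [D → . P - c], [P → . ( Y Y], [P → . A P], [Y → ( . D A] }  — shift
  I10: { [A → ( - .] }  — reduce
  I11: { [P → ( Y . Y], [Y → . ( D A] }  — shift
  I12: { [P → ( Y Y .] }  — reduce
  I13: { [A → . ( -], [Y → ( D . A] }  — shift
  I14: { [A → ( . -] }  — shift
  I15: { [Y → ( D A .] }  — reduce
  I16: { [A → ( . -], [A → . ( -], [D → . ( A c], [D → . P - c], [P → . ( Y Y], [P → . A P], [Y → ( . D A] }  — shift
  I17: { [D → ( A . c] }  — shift
  I18: { [D → ( A c .] }  — reduce

No state contains both a complete item and a shift item.

Answer: No shift-reduce conflicts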